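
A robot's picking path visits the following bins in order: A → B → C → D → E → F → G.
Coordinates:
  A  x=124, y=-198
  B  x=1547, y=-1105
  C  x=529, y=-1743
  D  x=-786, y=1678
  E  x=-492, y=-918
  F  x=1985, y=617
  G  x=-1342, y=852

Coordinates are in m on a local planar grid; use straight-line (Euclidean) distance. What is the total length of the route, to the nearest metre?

15416 m

Leg distances:
A→B: 1687.5 m  (cumulative 1687.5 m)
B→C: 1201.4 m  (cumulative 2888.9 m)
C→D: 3665.0 m  (cumulative 6553.9 m)
D→E: 2612.6 m  (cumulative 9166.5 m)
E→F: 2914.1 m  (cumulative 12080.6 m)
F→G: 3335.3 m  (cumulative 15415.9 m)
Total route length ≈ 15416 m.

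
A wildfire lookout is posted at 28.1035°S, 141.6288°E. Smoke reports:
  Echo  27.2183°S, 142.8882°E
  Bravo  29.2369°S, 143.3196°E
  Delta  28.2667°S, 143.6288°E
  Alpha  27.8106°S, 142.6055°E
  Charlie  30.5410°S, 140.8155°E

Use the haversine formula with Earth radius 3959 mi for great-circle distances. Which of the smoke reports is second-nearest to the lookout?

Distance to each, sorted:
Alpha: 63.0 mi
Echo: 98.4 mi
Delta: 122.3 mi
Bravo: 129.0 mi
Charlie: 175.4 mi
The second-nearest is Echo at 98.4 mi.

Echo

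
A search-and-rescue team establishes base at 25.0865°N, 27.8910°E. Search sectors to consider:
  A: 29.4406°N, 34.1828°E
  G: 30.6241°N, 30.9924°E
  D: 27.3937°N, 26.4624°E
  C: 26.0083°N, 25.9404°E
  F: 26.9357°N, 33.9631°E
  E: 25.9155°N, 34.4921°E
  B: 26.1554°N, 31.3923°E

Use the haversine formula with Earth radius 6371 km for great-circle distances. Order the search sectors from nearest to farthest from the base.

Distance from the base at 25.0865°N, 27.8910°E to each:
C 26.0083°N, 25.9404°E: 220.9 km
D 27.3937°N, 26.4624°E: 293.5 km
B 26.1554°N, 31.3923°E: 370.6 km
F 26.9357°N, 33.9631°E: 640.6 km
E 25.9155°N, 34.4921°E: 668.8 km
G 30.6241°N, 30.9924°E: 687.0 km
A 29.4406°N, 34.1828°E: 787.9 km

C, D, B, F, E, G, A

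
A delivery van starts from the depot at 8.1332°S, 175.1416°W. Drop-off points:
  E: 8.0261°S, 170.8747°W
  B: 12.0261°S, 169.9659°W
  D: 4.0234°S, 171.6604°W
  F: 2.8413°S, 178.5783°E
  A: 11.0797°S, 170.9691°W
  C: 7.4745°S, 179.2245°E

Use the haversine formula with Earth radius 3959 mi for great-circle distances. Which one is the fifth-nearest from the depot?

B

Distances from the depot (8.1332°S, 175.1416°W):
E: 292.0 mi
A: 349.6 mi
D: 371.3 mi
C: 388.4 mi
B: 443.0 mi
F: 565.8 mi
The fifth-nearest is B at 443.0 mi.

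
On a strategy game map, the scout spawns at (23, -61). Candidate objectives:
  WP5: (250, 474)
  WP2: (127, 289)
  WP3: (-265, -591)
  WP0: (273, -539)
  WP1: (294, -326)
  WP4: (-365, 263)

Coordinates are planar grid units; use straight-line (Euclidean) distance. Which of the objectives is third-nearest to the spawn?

WP4

Distance to each, sorted:
WP2: 365.1
WP1: 379.0
WP4: 505.5
WP0: 539.4
WP5: 581.2
WP3: 603.2
The third-nearest is WP4 at 505.5.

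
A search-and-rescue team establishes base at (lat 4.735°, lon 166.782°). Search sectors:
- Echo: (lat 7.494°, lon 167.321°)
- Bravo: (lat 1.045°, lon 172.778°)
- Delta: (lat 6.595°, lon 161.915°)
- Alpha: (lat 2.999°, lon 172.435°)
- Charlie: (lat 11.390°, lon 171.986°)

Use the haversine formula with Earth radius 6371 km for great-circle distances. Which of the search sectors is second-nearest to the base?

Delta

Distance to each, sorted:
Echo: 312.5 km
Delta: 576.9 km
Alpha: 656.2 km
Bravo: 782.0 km
Charlie: 935.7 km
The second-nearest is Delta at 576.9 km.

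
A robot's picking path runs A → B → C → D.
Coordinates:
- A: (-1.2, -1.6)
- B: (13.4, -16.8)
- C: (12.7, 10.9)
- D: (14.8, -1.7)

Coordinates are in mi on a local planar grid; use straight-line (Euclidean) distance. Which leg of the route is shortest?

C–D

Leg distances:
A→B: 21.1 mi
B→C: 27.7 mi
C→D: 12.8 mi
The shortest leg is C–D at 12.8 mi.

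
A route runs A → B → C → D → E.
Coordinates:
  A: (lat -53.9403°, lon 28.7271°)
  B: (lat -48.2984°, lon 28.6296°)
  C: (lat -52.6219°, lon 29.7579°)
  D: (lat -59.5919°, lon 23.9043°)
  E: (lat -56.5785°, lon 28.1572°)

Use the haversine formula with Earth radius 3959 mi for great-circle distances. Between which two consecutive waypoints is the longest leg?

C–D

Leg distances:
A→B: 389.9 mi
B→C: 302.8 mi
C→D: 531.3 mi
D→E: 259.7 mi
The longest leg is C–D at 531.3 mi.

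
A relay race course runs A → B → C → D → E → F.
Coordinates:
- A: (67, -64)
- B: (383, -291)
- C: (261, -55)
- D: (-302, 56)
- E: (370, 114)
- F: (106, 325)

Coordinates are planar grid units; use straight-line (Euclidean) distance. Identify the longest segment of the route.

D–E

Leg distances:
A→B: 389.1
B→C: 265.7
C→D: 573.8
D→E: 674.5
E→F: 338.0
The longest leg is D–E at 674.5.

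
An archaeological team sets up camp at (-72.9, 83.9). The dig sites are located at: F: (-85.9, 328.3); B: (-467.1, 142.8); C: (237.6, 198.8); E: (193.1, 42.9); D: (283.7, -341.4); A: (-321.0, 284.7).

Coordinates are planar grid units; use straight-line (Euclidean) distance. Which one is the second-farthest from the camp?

Distance to each, sorted:
D: 555.0
B: 398.6
C: 331.1
A: 319.2
E: 269.1
F: 244.7
The second-farthest is B at 398.6.

B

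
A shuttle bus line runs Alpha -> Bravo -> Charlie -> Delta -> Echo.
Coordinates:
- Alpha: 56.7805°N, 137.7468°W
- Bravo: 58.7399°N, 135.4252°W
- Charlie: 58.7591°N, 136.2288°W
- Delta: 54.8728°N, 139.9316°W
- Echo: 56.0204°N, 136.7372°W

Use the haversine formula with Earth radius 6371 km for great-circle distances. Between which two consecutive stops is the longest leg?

Leg distances:
Alpha→Bravo: 257.7 km
Bravo→Charlie: 46.4 km
Charlie→Delta: 487.2 km
Delta→Echo: 238.4 km
The longest leg is Charlie–Delta at 487.2 km.

Charlie–Delta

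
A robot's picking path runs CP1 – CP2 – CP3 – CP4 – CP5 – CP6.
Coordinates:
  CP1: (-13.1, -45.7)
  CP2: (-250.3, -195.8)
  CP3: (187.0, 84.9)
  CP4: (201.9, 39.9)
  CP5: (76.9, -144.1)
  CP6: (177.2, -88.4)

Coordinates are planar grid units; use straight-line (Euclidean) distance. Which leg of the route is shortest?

Leg distances:
CP1→CP2: 280.7
CP2→CP3: 519.6
CP3→CP4: 47.4
CP4→CP5: 222.4
CP5→CP6: 114.7
The shortest leg is CP3–CP4 at 47.4.

CP3–CP4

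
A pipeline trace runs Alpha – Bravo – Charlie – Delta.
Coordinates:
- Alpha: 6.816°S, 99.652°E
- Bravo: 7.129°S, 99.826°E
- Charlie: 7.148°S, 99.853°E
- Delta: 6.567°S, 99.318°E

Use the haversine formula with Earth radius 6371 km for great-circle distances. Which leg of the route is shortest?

Leg distances:
Alpha→Bravo: 39.8 km
Bravo→Charlie: 3.7 km
Charlie→Delta: 87.5 km
The shortest leg is Bravo–Charlie at 3.7 km.

Bravo–Charlie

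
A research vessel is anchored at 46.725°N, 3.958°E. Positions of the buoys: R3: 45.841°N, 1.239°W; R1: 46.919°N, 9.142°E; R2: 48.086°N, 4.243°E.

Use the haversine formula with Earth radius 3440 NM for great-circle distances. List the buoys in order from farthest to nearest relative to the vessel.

R3, R1, R2

Distances from the vessel:
R3 45.841°N, 1.239°W: 222.0 NM
R1 46.919°N, 9.142°E: 213.3 NM
R2 48.086°N, 4.243°E: 82.5 NM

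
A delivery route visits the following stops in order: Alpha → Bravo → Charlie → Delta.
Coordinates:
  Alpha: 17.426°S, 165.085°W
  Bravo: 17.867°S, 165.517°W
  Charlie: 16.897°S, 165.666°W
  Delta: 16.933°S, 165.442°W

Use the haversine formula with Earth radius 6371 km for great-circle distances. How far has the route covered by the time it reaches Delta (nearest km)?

Leg distances:
Alpha→Bravo: 67.1 km  (cumulative 67.1 km)
Bravo→Charlie: 109.0 km  (cumulative 176.1 km)
Charlie→Delta: 24.2 km  (cumulative 200.3 km)
Cumulative distance at Delta ≈ 200 km.

200 km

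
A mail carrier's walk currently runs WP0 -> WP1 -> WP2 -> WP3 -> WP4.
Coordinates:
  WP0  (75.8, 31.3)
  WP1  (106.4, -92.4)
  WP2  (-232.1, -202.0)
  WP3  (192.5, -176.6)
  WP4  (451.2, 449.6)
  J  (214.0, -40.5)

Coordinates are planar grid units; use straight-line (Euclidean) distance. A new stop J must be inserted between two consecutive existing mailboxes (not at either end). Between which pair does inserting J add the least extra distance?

Added distance for inserting J between each consecutive pair:
WP0–WP1: 147.8
WP1–WP2: 238.1
WP2–WP3: 186.9
WP3–WP4: 4.7
Smallest added distance is 4.7, inserting between WP3 and WP4.

between WP3 and WP4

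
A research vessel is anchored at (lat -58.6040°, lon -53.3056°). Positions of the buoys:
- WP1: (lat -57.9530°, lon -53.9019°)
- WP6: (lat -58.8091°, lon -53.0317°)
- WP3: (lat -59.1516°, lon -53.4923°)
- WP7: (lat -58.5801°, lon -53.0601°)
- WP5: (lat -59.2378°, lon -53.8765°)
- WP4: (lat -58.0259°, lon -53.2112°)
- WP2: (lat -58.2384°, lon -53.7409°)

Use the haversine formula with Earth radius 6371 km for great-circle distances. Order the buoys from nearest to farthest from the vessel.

Distances from the vessel:
WP7 (lat -58.5801°, lon -53.0601°): 14.5 km
WP6 (lat -58.8091°, lon -53.0317°): 27.8 km
WP2 (lat -58.2384°, lon -53.7409°): 47.9 km
WP3 (lat -59.1516°, lon -53.4923°): 61.8 km
WP4 (lat -58.0259°, lon -53.2112°): 64.5 km
WP5 (lat -59.2378°, lon -53.8765°): 77.7 km
WP1 (lat -57.9530°, lon -53.9019°): 80.3 km

WP7, WP6, WP2, WP3, WP4, WP5, WP1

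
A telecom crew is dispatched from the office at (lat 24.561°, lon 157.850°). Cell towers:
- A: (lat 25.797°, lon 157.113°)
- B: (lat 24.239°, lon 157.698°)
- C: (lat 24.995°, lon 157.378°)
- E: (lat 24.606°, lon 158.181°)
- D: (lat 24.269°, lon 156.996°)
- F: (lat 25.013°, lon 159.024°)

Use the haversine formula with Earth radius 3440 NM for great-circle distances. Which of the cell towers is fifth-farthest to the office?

Distance to each, sorted:
A: 84.3 NM
F: 69.5 NM
D: 49.9 NM
C: 36.6 NM
B: 21.0 NM
E: 18.3 NM
The fifth-farthest is B at 21.0 NM.

B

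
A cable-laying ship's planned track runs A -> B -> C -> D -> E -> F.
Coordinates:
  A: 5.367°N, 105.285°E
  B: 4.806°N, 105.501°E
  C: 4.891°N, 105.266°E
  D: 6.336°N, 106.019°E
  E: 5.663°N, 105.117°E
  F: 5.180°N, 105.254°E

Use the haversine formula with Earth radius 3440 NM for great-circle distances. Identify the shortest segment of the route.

Leg distances:
A→B: 36.1 NM
B→C: 15.0 NM
C→D: 97.7 NM
D→E: 67.3 NM
E→F: 30.1 NM
The shortest leg is B–C at 15.0 NM.

B–C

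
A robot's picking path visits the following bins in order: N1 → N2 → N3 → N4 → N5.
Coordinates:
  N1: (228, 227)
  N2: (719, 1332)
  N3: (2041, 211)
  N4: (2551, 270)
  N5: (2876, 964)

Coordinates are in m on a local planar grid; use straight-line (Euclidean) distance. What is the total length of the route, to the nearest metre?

Leg distances:
N1→N2: 1209.2 m  (cumulative 1209.2 m)
N2→N3: 1733.3 m  (cumulative 2942.5 m)
N3→N4: 513.4 m  (cumulative 3455.9 m)
N4→N5: 766.3 m  (cumulative 4222.2 m)
Total route length ≈ 4222 m.

4222 m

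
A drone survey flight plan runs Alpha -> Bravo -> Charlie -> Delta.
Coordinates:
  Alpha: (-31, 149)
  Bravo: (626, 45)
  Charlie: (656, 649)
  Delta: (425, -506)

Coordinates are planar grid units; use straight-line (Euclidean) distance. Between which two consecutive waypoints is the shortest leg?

Leg distances:
Alpha→Bravo: 665.2
Bravo→Charlie: 604.7
Charlie→Delta: 1177.9
The shortest leg is Bravo–Charlie at 604.7.

Bravo–Charlie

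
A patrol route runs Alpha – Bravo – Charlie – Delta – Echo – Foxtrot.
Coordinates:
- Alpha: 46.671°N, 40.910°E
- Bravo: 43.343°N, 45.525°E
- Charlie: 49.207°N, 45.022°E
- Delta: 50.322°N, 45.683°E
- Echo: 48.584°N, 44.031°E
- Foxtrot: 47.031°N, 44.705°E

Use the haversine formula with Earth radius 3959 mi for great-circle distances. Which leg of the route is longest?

Bravo–Charlie

Leg distances:
Alpha→Bravo: 321.9 mi
Bravo→Charlie: 405.9 mi
Charlie→Delta: 82.5 mi
Delta→Echo: 141.2 mi
Echo→Foxtrot: 111.8 mi
The longest leg is Bravo–Charlie at 405.9 mi.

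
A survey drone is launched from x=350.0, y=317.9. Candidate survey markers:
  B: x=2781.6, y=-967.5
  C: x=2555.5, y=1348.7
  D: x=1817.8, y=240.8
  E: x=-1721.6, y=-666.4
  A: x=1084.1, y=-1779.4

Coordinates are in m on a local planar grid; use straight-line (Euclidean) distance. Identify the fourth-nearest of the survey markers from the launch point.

Distance to each, sorted:
D: 1469.8 m
A: 2222.1 m
E: 2293.6 m
C: 2434.5 m
B: 2750.4 m
The fourth-nearest is C at 2434.5 m.

C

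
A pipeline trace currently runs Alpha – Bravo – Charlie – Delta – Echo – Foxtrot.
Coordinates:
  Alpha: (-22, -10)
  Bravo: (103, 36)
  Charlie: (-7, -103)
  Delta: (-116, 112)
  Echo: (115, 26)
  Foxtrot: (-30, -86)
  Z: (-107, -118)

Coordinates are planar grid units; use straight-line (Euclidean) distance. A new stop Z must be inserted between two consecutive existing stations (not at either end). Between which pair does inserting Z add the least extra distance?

Added distance for inserting Z between each consecutive pair:
Alpha–Bravo: 264.7
Bravo–Charlie: 184.3
Charlie–Delta: 90.2
Delta–Echo: 248.3
Echo–Foxtrot: 164.8
Smallest added distance is 90.2, inserting between Charlie and Delta.

between Charlie and Delta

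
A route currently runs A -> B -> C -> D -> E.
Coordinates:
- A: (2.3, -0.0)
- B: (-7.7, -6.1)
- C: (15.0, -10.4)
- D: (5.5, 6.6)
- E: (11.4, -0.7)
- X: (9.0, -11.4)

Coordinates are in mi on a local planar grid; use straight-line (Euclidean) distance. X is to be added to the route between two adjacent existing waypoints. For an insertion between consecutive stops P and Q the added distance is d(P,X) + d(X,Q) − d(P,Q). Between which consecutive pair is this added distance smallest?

between B and C

Added distance for inserting X between each consecutive pair:
A–B: 19.0 mi
B–C: 0.5 mi
C–D: 4.9 mi
D–E: 19.9 mi
Smallest added distance is 0.5 mi, inserting between B and C.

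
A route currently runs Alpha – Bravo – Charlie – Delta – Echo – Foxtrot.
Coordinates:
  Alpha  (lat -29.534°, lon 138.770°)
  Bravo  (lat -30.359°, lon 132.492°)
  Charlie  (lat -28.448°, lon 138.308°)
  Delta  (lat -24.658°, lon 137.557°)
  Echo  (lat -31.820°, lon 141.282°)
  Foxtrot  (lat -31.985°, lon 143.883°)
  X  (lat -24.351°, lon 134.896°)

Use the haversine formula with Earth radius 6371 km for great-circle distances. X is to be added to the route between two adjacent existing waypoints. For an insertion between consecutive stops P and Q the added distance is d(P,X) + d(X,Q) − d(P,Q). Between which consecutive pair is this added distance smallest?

between Charlie and Delta

Added distance for inserting X between each consecutive pair:
Alpha–Bravo: 789.6 km
Bravo–Charlie: 675.2 km
Charlie–Delta: 411.7 km
Delta–Echo: 435.3 km
Echo–Foxtrot: 2015.9 km
Smallest added distance is 411.7 km, inserting between Charlie and Delta.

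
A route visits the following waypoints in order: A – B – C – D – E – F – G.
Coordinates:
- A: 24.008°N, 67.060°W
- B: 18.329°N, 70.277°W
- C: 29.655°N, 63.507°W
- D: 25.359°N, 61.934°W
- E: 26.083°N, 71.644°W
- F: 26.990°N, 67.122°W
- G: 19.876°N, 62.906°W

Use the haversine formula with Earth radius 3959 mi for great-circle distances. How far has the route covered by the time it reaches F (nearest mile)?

Leg distances:
A→B: 443.7 mi  (cumulative 443.7 mi)
B→C: 891.1 mi  (cumulative 1334.9 mi)
C→D: 312.1 mi  (cumulative 1647.0 mi)
D→E: 606.4 mi  (cumulative 2253.3 mi)
E→F: 286.5 mi  (cumulative 2539.8 mi)
Cumulative distance at F ≈ 2540 mi.

2540 mi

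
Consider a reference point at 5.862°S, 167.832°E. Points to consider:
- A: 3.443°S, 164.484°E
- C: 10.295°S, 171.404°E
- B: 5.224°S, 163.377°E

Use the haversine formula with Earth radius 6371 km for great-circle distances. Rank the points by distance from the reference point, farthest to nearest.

Distance from the reference point at 5.862°S, 167.832°E to each:
C 10.295°S, 171.404°E: 630.5 km
B 5.224°S, 163.377°E: 498.1 km
A 3.443°S, 164.484°E: 458.3 km

C, B, A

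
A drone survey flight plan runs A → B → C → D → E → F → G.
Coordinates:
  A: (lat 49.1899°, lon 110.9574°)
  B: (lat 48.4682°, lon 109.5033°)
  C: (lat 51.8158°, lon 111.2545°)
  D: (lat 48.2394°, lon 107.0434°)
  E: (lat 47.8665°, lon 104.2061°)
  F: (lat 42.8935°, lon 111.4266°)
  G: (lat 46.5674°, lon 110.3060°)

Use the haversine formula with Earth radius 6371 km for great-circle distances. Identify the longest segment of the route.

Leg distances:
A→B: 133.3 km
B→C: 392.6 km
C→D: 498.5 km
D→E: 214.9 km
E→F: 789.2 km
F→G: 418.0 km
The longest leg is E–F at 789.2 km.

E–F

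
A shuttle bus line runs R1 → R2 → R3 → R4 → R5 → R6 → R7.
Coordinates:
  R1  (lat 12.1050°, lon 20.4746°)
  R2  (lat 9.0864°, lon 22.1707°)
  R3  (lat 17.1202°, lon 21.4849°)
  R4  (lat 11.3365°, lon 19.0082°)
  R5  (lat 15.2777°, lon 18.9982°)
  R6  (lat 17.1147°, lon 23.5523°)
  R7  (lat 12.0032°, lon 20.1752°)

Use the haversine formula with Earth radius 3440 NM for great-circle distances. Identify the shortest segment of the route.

R1–R2

Leg distances:
R1→R2: 207.0 NM
R2→R3: 484.0 NM
R3→R4: 375.9 NM
R4→R5: 236.6 NM
R5→R6: 284.8 NM
R6→R7: 364.2 NM
The shortest leg is R1–R2 at 207.0 NM.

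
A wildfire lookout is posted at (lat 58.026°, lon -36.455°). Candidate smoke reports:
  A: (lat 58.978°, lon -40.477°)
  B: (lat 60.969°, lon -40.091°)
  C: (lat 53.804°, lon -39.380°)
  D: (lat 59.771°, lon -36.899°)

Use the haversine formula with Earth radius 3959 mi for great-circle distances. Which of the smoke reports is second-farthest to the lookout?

Distance to each, sorted:
C: 312.9 mi
B: 240.0 mi
A: 159.4 mi
D: 121.6 mi
The second-farthest is B at 240.0 mi.

B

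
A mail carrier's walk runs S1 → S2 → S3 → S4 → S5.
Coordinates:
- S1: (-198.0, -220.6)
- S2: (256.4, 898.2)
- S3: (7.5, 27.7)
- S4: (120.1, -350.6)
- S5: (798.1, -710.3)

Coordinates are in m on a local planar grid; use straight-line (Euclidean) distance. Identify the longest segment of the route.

S1–S2

Leg distances:
S1→S2: 1207.6 m
S2→S3: 905.4 m
S3→S4: 394.7 m
S4→S5: 767.5 m
The longest leg is S1–S2 at 1207.6 m.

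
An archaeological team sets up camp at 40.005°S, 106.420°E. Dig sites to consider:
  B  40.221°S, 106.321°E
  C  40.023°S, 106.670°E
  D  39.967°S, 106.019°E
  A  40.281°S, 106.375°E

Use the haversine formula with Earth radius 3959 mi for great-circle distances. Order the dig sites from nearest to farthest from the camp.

Distances from the camp:
C 40.023°S, 106.670°E: 13.3 mi
B 40.221°S, 106.321°E: 15.8 mi
A 40.281°S, 106.375°E: 19.2 mi
D 39.967°S, 106.019°E: 21.4 mi

C, B, A, D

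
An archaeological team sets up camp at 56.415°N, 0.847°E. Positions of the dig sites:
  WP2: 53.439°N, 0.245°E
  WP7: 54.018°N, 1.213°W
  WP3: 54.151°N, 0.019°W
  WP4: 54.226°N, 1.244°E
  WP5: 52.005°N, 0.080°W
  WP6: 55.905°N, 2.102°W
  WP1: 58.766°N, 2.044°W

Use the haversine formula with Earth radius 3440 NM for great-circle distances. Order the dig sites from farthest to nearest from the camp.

Distance from the camp at 56.415°N, 0.847°E to each:
WP5 52.005°N, 0.080°W: 266.8 NM
WP2 53.439°N, 0.245°E: 179.9 NM
WP1 58.766°N, 2.044°W: 169.0 NM
WP7 54.018°N, 1.213°W: 160.3 NM
WP3 54.151°N, 0.019°W: 139.1 NM
WP4 54.226°N, 1.244°E: 132.1 NM
WP6 55.905°N, 2.102°W: 103.2 NM

WP5, WP2, WP1, WP7, WP3, WP4, WP6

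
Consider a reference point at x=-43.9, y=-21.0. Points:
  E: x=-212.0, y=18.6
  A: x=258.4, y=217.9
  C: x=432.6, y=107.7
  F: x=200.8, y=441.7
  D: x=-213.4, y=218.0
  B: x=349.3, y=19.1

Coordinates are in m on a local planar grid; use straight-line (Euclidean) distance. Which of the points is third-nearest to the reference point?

Distances from the reference point (x=-43.9, y=-21.0):
E: 172.7 m
D: 293.0 m
A: 385.3 m
B: 395.2 m
C: 493.6 m
F: 523.4 m
The third-nearest is A at 385.3 m.

A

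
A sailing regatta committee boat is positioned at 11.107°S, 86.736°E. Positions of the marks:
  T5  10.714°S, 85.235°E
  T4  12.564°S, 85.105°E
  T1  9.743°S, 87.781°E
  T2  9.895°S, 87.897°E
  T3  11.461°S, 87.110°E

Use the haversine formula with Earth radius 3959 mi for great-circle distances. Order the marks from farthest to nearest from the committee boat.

T4, T1, T2, T5, T3

Computing each great-circle distance from 11.107°S, 86.736°E:
T4 12.564°S, 85.105°E: 149.3 mi
T1 9.743°S, 87.781°E: 118.0 mi
T2 9.895°S, 87.897°E: 115.0 mi
T5 10.714°S, 85.235°E: 105.4 mi
T3 11.461°S, 87.110°E: 35.2 mi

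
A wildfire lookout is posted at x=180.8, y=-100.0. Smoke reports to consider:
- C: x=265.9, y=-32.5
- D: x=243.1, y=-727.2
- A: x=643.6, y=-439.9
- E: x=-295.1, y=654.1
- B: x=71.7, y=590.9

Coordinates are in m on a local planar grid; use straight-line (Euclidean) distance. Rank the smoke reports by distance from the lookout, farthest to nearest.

E, B, D, A, C

Computing each straight-line distance from x=180.8, y=-100.0:
E x=-295.1, y=654.1: 891.7 m
B x=71.7, y=590.9: 699.5 m
D x=243.1, y=-727.2: 630.3 m
A x=643.6, y=-439.9: 574.2 m
C x=265.9, y=-32.5: 108.6 m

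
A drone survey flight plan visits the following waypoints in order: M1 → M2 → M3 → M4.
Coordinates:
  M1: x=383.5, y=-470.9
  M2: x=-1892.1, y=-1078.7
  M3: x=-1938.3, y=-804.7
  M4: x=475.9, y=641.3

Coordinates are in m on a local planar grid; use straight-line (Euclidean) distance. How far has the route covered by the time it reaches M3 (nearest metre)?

2633 m

Leg distances:
M1→M2: 2355.4 m  (cumulative 2355.4 m)
M2→M3: 277.9 m  (cumulative 2633.2 m)
Cumulative distance at M3 ≈ 2633 m.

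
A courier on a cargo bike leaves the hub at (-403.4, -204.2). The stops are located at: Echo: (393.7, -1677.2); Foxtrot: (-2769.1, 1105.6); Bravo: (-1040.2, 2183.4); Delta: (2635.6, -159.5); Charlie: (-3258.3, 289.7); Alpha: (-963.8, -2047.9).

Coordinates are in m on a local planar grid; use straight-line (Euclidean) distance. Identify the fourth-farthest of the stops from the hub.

Bravo

Distances from the hub ((-403.4, -204.2)):
Delta: 3039.3 m
Charlie: 2897.3 m
Foxtrot: 2704.1 m
Bravo: 2471.1 m
Alpha: 1927.0 m
Echo: 1674.8 m
The fourth-farthest is Bravo at 2471.1 m.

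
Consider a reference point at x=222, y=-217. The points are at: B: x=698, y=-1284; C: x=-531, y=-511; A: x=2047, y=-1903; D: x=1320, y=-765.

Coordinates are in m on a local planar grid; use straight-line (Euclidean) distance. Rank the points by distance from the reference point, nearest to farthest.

Distance from the reference point at x=222, y=-217 to each:
C x=-531, y=-511: 808.4 m
B x=698, y=-1284: 1168.4 m
D x=1320, y=-765: 1227.2 m
A x=2047, y=-1903: 2484.6 m

C, B, D, A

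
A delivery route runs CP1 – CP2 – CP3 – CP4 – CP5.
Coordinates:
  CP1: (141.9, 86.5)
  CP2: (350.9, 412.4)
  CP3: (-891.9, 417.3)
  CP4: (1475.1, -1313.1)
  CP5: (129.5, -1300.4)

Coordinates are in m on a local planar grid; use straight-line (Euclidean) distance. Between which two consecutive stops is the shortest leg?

CP1–CP2

Leg distances:
CP1→CP2: 387.2 m
CP2→CP3: 1242.8 m
CP3→CP4: 2932.1 m
CP4→CP5: 1345.7 m
The shortest leg is CP1–CP2 at 387.2 m.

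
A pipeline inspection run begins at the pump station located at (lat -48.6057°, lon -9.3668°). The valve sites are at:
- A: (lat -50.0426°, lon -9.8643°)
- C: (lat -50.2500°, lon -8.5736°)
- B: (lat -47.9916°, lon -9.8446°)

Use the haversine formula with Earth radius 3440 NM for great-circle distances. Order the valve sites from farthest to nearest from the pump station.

C, A, B

Computing each great-circle distance from (lat -48.6057°, lon -9.3668°):
C (lat -50.2500°, lon -8.5736°): 103.5 NM
A (lat -50.0426°, lon -9.8643°): 88.4 NM
B (lat -47.9916°, lon -9.8446°): 41.5 NM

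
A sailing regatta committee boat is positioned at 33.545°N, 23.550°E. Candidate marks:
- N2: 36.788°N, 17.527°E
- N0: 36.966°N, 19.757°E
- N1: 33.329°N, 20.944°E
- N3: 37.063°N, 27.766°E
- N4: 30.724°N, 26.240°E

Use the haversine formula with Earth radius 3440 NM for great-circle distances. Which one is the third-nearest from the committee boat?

N0

Distances from the committee boat (33.545°N, 23.550°E):
N1: 131.2 NM
N4: 217.7 NM
N0: 277.0 NM
N3: 295.4 NM
N2: 353.9 NM
The third-nearest is N0 at 277.0 NM.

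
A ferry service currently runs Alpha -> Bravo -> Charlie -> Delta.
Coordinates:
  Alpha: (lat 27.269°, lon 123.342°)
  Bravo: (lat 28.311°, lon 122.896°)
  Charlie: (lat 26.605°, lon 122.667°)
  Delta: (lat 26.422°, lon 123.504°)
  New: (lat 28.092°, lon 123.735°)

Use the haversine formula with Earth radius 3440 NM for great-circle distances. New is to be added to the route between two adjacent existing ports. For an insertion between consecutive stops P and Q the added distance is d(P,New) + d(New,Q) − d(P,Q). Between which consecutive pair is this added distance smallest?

Added distance for inserting New between each consecutive pair:
Alpha–Bravo: 33.1 NM
Bravo–Charlie: 49.0 NM
Charlie–Delta: 160.6 NM
Smallest added distance is 33.1 NM, inserting between Alpha and Bravo.

between Alpha and Bravo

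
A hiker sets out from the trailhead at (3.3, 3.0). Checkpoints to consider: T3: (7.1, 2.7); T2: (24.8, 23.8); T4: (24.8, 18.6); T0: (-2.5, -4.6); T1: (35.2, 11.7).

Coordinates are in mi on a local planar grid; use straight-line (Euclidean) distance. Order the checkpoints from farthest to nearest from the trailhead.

Computing each straight-line distance from (3.3, 3.0):
T1 (35.2, 11.7): 33.1 mi
T2 (24.8, 23.8): 29.9 mi
T4 (24.8, 18.6): 26.6 mi
T0 (-2.5, -4.6): 9.6 mi
T3 (7.1, 2.7): 3.8 mi

T1, T2, T4, T0, T3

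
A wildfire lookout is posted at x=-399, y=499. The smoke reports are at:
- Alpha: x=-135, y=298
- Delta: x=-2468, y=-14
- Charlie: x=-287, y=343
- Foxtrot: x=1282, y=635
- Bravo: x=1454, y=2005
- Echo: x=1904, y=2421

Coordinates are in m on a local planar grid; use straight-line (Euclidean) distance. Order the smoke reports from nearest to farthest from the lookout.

Distances from the lookout:
Charlie x=-287, y=343: 192.0 m
Alpha x=-135, y=298: 331.8 m
Foxtrot x=1282, y=635: 1686.5 m
Delta x=-2468, y=-14: 2131.6 m
Bravo x=1454, y=2005: 2387.8 m
Echo x=1904, y=2421: 2999.6 m

Charlie, Alpha, Foxtrot, Delta, Bravo, Echo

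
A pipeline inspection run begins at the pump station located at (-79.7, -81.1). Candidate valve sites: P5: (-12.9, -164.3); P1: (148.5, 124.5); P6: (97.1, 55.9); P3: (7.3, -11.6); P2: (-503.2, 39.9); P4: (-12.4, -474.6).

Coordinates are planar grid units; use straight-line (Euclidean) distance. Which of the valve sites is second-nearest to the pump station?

Distance to each, sorted:
P5: 106.7
P3: 111.4
P6: 223.7
P1: 307.2
P4: 399.2
P2: 440.4
The second-nearest is P3 at 111.4.

P3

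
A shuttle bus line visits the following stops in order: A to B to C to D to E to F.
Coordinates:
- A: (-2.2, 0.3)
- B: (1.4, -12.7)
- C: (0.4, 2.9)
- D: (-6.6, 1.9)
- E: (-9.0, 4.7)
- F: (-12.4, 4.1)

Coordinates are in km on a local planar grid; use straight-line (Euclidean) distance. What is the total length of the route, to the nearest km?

43 km

Leg distances:
A→B: 13.5 km  (cumulative 13.5 km)
B→C: 15.6 km  (cumulative 29.1 km)
C→D: 7.1 km  (cumulative 36.2 km)
D→E: 3.7 km  (cumulative 39.9 km)
E→F: 3.5 km  (cumulative 43.3 km)
Total route length ≈ 43 km.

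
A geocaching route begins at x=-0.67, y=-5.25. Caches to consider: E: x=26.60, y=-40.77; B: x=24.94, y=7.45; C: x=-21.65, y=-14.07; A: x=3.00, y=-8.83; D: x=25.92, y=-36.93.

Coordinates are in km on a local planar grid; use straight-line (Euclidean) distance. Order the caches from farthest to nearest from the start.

Distances from the start:
E x=26.60, y=-40.77: 44.8 km
D x=25.92, y=-36.93: 41.4 km
B x=24.94, y=7.45: 28.6 km
C x=-21.65, y=-14.07: 22.8 km
A x=3.00, y=-8.83: 5.1 km

E, D, B, C, A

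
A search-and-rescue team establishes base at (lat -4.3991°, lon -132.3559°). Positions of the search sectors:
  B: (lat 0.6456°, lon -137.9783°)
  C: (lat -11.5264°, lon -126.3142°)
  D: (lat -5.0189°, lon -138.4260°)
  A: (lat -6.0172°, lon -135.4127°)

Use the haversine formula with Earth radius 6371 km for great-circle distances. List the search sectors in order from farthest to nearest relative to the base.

Distance from the base at (lat -4.3991°, lon -132.3559°) to each:
C (lat -11.5264°, lon -126.3142°): 1034.5 km
B (lat 0.6456°, lon -137.9783°): 839.5 km
D (lat -5.0189°, lon -138.4260°): 676.2 km
A (lat -6.0172°, lon -135.4127°): 383.3 km

C, B, D, A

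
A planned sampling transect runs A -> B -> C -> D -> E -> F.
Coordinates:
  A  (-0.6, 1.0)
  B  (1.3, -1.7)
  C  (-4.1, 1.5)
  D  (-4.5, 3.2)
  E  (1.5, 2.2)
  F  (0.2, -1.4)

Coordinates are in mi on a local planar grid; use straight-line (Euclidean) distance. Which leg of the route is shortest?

C–D

Leg distances:
A→B: 3.3 mi
B→C: 6.3 mi
C→D: 1.7 mi
D→E: 6.1 mi
E→F: 3.8 mi
The shortest leg is C–D at 1.7 mi.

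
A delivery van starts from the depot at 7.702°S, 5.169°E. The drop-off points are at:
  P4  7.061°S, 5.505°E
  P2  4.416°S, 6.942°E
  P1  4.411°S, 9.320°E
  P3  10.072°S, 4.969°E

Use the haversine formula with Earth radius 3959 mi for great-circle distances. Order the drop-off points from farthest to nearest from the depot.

P1, P2, P3, P4

Computing each great-circle distance from 7.702°S, 5.169°E:
P1 4.411°S, 9.320°E: 364.7 mi
P2 4.416°S, 6.942°E: 257.7 mi
P3 10.072°S, 4.969°E: 164.3 mi
P4 7.061°S, 5.505°E: 49.9 mi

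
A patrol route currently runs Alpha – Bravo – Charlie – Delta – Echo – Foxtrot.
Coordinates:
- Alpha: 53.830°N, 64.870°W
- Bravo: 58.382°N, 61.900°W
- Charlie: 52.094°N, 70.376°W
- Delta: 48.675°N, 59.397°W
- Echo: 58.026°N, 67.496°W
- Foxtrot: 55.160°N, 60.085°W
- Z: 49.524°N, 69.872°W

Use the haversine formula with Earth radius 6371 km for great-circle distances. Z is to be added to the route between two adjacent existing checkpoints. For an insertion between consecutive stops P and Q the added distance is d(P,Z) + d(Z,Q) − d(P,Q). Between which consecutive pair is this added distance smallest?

between Charlie and Delta

Added distance for inserting Z between each consecutive pair:
Alpha–Bravo: 1164.1 km
Bravo–Charlie: 520.3 km
Charlie–Delta: 190.7 km
Delta–Echo: 557.2 km
Echo–Foxtrot: 1316.2 km
Smallest added distance is 190.7 km, inserting between Charlie and Delta.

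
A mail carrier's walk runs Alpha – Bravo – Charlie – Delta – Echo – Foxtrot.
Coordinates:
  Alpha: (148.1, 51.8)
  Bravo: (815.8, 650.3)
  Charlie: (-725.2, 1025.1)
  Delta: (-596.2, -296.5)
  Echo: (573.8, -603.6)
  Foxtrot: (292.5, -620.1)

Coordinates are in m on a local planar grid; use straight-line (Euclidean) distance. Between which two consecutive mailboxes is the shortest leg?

Echo–Foxtrot

Leg distances:
Alpha→Bravo: 896.7 m
Bravo→Charlie: 1585.9 m
Charlie→Delta: 1327.9 m
Delta→Echo: 1209.6 m
Echo→Foxtrot: 281.8 m
The shortest leg is Echo–Foxtrot at 281.8 m.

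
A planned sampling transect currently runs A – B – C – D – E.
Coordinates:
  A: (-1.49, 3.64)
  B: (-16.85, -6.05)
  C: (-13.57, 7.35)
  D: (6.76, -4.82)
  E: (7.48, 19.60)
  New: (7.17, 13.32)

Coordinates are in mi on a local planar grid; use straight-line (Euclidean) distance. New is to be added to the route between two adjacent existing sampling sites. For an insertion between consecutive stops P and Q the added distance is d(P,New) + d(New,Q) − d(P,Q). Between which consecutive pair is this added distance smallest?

Added distance for inserting New between each consecutive pair:
A–B: 25.7 mi
B–C: 38.6 mi
C–D: 16.0 mi
D–E: 0.0 mi
Smallest added distance is 0.0 mi, inserting between D and E.

between D and E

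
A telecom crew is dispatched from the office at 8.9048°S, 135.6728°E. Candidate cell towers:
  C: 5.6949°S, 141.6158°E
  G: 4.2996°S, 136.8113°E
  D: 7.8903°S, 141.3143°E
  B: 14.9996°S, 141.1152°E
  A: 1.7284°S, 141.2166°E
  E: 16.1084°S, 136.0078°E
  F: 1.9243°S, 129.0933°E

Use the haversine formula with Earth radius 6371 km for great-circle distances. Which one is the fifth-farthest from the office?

C

Distance to each, sorted:
F: 1064.1 km
A: 1006.5 km
B: 899.7 km
E: 801.8 km
C: 746.3 km
D: 630.7 km
G: 527.3 km
The fifth-farthest is C at 746.3 km.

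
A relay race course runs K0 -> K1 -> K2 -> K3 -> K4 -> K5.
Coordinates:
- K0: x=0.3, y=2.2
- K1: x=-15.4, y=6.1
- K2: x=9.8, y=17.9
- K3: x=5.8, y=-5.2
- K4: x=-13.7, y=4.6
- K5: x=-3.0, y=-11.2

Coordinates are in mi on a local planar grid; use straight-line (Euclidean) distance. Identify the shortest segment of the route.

K0–K1

Leg distances:
K0→K1: 16.2 mi
K1→K2: 27.8 mi
K2→K3: 23.4 mi
K3→K4: 21.8 mi
K4→K5: 19.1 mi
The shortest leg is K0–K1 at 16.2 mi.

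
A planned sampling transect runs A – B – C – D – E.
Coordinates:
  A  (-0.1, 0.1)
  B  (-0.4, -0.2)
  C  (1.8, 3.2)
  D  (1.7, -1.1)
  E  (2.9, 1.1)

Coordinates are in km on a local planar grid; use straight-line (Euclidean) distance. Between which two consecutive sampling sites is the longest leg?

C–D

Leg distances:
A→B: 0.4 km
B→C: 4.0 km
C→D: 4.3 km
D→E: 2.5 km
The longest leg is C–D at 4.3 km.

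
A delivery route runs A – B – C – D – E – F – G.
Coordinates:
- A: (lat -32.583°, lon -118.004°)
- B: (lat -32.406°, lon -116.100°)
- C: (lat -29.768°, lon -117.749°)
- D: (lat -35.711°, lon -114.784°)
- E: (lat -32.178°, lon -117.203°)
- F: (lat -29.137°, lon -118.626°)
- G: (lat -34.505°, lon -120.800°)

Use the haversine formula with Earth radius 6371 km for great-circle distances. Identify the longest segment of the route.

C–D

Leg distances:
A→B: 179.6 km
B→C: 332.7 km
C→D: 716.5 km
D→E: 451.8 km
E→F: 364.5 km
F→G: 631.2 km
The longest leg is C–D at 716.5 km.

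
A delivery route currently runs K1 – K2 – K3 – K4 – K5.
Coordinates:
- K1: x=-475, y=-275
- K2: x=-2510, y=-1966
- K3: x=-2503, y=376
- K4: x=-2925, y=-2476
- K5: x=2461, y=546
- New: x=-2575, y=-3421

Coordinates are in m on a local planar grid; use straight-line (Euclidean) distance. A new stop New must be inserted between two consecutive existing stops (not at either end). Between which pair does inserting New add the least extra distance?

between K4 and K5

Added distance for inserting New between each consecutive pair:
K1–K2: 2593.1 m
K2–K3: 2912.1 m
K3–K4: 1922.4 m
K4–K5: 1242.7 m
Smallest added distance is 1242.7 m, inserting between K4 and K5.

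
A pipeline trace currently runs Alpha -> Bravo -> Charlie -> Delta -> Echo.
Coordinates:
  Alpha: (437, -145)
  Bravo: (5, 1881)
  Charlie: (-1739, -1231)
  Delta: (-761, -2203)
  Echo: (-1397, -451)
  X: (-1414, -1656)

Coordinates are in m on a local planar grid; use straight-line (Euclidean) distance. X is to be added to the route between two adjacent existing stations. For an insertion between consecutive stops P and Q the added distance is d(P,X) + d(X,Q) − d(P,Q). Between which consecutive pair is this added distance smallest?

Added distance for inserting X between each consecutive pair:
Alpha–Bravo: 4128.9 m
Bravo–Charlie: 778.7 m
Charlie–Delta: 8.0 m
Delta–Echo: 193.1 m
Smallest added distance is 8.0 m, inserting between Charlie and Delta.

between Charlie and Delta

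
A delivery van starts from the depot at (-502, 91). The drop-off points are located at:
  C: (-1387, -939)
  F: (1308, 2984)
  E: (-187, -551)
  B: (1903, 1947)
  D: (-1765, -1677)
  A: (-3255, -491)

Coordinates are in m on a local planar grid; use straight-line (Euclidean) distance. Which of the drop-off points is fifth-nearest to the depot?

Distances from the depot ((-502, 91)):
E: 715.1 m
C: 1358.0 m
D: 2172.8 m
A: 2813.8 m
B: 3037.9 m
F: 3412.6 m
The fifth-nearest is B at 3037.9 m.

B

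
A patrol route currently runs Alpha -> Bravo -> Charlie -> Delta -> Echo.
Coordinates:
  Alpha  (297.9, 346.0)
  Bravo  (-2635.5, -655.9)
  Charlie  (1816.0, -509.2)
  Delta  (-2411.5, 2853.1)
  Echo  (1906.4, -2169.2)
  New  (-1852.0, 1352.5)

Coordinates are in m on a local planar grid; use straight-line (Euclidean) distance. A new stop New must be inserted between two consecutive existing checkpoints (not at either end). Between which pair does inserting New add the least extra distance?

Added distance for inserting New between each consecutive pair:
Alpha–Bravo: 1429.9 m
Bravo–Charlie: 1815.3 m
Charlie–Delta: 313.4 m
Delta–Echo: 128.8 m
Smallest added distance is 128.8 m, inserting between Delta and Echo.

between Delta and Echo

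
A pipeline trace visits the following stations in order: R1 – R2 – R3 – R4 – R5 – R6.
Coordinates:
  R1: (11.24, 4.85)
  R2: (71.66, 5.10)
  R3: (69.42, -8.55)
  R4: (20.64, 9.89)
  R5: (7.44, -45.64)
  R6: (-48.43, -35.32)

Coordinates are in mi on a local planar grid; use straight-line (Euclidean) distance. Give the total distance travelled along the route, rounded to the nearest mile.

Leg distances:
R1→R2: 60.4 mi  (cumulative 60.4 mi)
R2→R3: 13.8 mi  (cumulative 74.3 mi)
R3→R4: 52.1 mi  (cumulative 126.4 mi)
R4→R5: 57.1 mi  (cumulative 183.5 mi)
R5→R6: 56.8 mi  (cumulative 240.3 mi)
Total route length ≈ 240 mi.

240 mi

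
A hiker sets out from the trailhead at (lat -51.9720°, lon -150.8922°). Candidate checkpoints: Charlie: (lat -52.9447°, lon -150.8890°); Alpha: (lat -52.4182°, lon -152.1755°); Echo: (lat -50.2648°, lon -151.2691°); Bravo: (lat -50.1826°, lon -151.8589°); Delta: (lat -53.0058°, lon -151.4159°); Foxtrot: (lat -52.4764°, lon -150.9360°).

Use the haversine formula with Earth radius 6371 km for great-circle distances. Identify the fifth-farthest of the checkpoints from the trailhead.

Alpha

Distances from the trailhead ((lat -51.9720°, lon -150.8922°)):
Bravo: 210.1 km
Echo: 191.6 km
Delta: 120.3 km
Charlie: 108.2 km
Alpha: 100.6 km
Foxtrot: 56.2 km
The fifth-farthest is Alpha at 100.6 km.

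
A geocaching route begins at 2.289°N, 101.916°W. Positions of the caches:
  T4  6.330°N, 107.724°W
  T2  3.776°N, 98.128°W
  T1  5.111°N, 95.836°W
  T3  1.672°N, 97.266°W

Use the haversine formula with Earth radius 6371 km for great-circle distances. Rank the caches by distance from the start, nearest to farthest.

Distances from the start:
T2 3.776°N, 98.128°W: 451.9 km
T3 1.672°N, 97.266°W: 521.3 km
T1 5.111°N, 95.836°W: 744.0 km
T4 6.330°N, 107.724°W: 785.1 km

T2, T3, T1, T4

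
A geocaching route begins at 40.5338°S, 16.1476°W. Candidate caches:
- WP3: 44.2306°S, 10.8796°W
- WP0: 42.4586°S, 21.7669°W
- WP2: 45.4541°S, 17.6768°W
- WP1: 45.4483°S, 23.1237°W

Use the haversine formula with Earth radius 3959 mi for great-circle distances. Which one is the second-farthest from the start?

Distance to each, sorted:
WP1: 489.2 mi
WP3: 370.7 mi
WP2: 348.6 mi
WP0: 319.7 mi
The second-farthest is WP3 at 370.7 mi.

WP3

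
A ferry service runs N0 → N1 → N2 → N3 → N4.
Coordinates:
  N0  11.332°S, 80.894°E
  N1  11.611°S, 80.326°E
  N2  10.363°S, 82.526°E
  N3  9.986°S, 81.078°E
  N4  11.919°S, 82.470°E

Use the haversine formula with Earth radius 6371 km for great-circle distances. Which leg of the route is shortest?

Leg distances:
N0→N1: 69.2 km
N1→N2: 277.4 km
N2→N3: 163.9 km
N3→N4: 263.2 km
The shortest leg is N0–N1 at 69.2 km.

N0–N1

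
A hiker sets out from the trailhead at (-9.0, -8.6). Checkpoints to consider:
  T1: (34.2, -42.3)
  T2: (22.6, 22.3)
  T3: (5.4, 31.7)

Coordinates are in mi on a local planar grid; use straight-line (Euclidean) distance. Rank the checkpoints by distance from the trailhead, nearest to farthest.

Distances from the trailhead:
T3 (5.4, 31.7): 42.8 mi
T2 (22.6, 22.3): 44.2 mi
T1 (34.2, -42.3): 54.8 mi

T3, T2, T1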